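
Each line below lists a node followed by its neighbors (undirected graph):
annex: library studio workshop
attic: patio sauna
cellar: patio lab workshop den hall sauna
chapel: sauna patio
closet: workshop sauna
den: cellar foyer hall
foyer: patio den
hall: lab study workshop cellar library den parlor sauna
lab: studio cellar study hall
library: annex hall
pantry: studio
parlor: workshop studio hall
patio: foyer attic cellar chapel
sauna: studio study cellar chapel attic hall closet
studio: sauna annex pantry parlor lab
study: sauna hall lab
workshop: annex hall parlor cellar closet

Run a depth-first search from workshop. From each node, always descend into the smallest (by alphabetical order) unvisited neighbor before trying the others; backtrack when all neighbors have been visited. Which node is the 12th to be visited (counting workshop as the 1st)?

Visit workshop
workshop → annex
annex → library
library → hall
hall → cellar
cellar → den
den → foyer
foyer → patio
patio → attic
attic → sauna
sauna → chapel
sauna → closet
sauna → studio
studio → lab
lab → study
studio → pantry
studio → parlor

Visit order: workshop, annex, library, hall, cellar, den, foyer, patio, attic, sauna, chapel, closet, studio, lab, study, pantry, parlor

closet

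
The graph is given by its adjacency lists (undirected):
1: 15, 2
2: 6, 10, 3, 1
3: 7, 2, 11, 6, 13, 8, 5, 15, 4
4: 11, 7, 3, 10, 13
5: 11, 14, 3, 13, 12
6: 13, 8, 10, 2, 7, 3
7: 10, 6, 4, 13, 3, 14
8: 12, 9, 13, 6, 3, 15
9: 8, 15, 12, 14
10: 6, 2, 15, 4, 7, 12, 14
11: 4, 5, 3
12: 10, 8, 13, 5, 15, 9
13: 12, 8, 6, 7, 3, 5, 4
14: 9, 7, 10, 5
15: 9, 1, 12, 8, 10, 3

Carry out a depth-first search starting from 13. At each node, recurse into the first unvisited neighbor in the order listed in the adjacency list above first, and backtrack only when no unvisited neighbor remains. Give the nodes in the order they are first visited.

13 → 12 → 10 → 6 → 8 → 9 → 15 → 1 → 2 → 3 → 7 → 4 → 11 → 5 → 14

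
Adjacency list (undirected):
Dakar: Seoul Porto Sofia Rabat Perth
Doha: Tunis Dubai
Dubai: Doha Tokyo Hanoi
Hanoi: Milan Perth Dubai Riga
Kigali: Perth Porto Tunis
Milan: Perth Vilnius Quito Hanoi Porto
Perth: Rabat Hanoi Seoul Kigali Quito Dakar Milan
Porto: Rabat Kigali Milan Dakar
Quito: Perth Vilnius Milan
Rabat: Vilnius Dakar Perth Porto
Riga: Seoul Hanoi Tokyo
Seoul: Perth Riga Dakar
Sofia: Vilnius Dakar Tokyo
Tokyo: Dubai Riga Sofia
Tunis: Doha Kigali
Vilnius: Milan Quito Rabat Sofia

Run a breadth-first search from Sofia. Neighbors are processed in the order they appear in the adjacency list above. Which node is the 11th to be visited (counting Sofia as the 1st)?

Visit Sofia; enqueue Vilnius, Dakar, Tokyo → queue [Vilnius, Dakar, Tokyo]
Visit Vilnius; enqueue Milan, Quito, Rabat → queue [Dakar, Tokyo, Milan, Quito, Rabat]
Visit Dakar; enqueue Seoul, Porto, Perth → queue [Tokyo, Milan, Quito, Rabat, Seoul, Porto, Perth]
Visit Tokyo; enqueue Dubai, Riga → queue [Milan, Quito, Rabat, Seoul, Porto, Perth, Dubai, Riga]
Visit Milan; enqueue Hanoi → queue [Quito, Rabat, Seoul, Porto, Perth, Dubai, Riga, Hanoi]
Visit Quito → queue [Rabat, Seoul, Porto, Perth, Dubai, Riga, Hanoi]
Visit Rabat → queue [Seoul, Porto, Perth, Dubai, Riga, Hanoi]
Visit Seoul → queue [Porto, Perth, Dubai, Riga, Hanoi]
Visit Porto; enqueue Kigali → queue [Perth, Dubai, Riga, Hanoi, Kigali]
Visit Perth → queue [Dubai, Riga, Hanoi, Kigali]
Visit Dubai; enqueue Doha → queue [Riga, Hanoi, Kigali, Doha]
Visit Riga → queue [Hanoi, Kigali, Doha]
Visit Hanoi → queue [Kigali, Doha]
Visit Kigali; enqueue Tunis → queue [Doha, Tunis]
Visit Doha → queue [Tunis]
Visit Tunis → queue []

Visit order: Sofia, Vilnius, Dakar, Tokyo, Milan, Quito, Rabat, Seoul, Porto, Perth, Dubai, Riga, Hanoi, Kigali, Doha, Tunis

Dubai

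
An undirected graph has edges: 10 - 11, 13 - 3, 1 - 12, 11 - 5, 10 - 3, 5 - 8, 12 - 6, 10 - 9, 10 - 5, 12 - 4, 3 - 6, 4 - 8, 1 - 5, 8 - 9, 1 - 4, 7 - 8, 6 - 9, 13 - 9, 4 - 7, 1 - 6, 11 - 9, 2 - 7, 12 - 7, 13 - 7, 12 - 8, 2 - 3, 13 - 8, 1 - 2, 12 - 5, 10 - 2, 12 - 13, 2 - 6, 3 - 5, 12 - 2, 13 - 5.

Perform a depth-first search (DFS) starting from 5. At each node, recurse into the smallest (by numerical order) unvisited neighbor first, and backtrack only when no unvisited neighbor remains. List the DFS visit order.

Visit 5
5 → 1
1 → 2
2 → 3
3 → 6
6 → 9
9 → 8
8 → 4
4 → 7
7 → 12
12 → 13
9 → 10
10 → 11

5 -> 1 -> 2 -> 3 -> 6 -> 9 -> 8 -> 4 -> 7 -> 12 -> 13 -> 10 -> 11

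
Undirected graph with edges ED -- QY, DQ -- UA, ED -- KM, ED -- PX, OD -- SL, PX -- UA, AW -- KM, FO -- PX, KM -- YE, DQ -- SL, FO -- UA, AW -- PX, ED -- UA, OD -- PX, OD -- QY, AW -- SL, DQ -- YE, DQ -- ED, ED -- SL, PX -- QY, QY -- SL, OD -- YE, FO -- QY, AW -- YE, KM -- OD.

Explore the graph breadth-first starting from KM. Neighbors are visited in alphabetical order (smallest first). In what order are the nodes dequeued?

KM → AW → ED → OD → YE → PX → SL → DQ → QY → UA → FO

Visit KM; enqueue AW, ED, OD, YE → queue [AW, ED, OD, YE]
Visit AW; enqueue PX, SL → queue [ED, OD, YE, PX, SL]
Visit ED; enqueue DQ, QY, UA → queue [OD, YE, PX, SL, DQ, QY, UA]
Visit OD → queue [YE, PX, SL, DQ, QY, UA]
Visit YE → queue [PX, SL, DQ, QY, UA]
Visit PX; enqueue FO → queue [SL, DQ, QY, UA, FO]
Visit SL → queue [DQ, QY, UA, FO]
Visit DQ → queue [QY, UA, FO]
Visit QY → queue [UA, FO]
Visit UA → queue [FO]
Visit FO → queue []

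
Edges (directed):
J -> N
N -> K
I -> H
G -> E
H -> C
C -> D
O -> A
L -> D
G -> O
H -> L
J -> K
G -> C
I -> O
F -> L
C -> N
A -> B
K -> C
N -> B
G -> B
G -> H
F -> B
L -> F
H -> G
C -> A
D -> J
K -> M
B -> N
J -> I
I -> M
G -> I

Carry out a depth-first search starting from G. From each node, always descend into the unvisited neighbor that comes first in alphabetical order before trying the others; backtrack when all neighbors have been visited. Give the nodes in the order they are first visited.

Visit G
G → B
B → N
N → K
K → C
C → A
C → D
D → J
J → I
I → H
H → L
L → F
I → M
I → O
G → E

G, B, N, K, C, A, D, J, I, H, L, F, M, O, E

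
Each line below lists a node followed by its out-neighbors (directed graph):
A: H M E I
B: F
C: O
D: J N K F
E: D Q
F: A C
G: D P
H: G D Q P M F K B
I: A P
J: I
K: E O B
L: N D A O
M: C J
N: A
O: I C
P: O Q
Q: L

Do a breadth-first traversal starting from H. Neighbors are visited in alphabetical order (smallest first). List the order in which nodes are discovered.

H → B → D → F → G → K → M → P → Q → J → N → A → C → E → O → L → I

Visit H; enqueue B, D, F, G, K, M, P, Q → queue [B, D, F, G, K, M, P, Q]
Visit B → queue [D, F, G, K, M, P, Q]
Visit D; enqueue J, N → queue [F, G, K, M, P, Q, J, N]
Visit F; enqueue A, C → queue [G, K, M, P, Q, J, N, A, C]
Visit G → queue [K, M, P, Q, J, N, A, C]
Visit K; enqueue E, O → queue [M, P, Q, J, N, A, C, E, O]
Visit M → queue [P, Q, J, N, A, C, E, O]
Visit P → queue [Q, J, N, A, C, E, O]
Visit Q; enqueue L → queue [J, N, A, C, E, O, L]
Visit J; enqueue I → queue [N, A, C, E, O, L, I]
Visit N → queue [A, C, E, O, L, I]
Visit A → queue [C, E, O, L, I]
Visit C → queue [E, O, L, I]
Visit E → queue [O, L, I]
Visit O → queue [L, I]
Visit L → queue [I]
Visit I → queue []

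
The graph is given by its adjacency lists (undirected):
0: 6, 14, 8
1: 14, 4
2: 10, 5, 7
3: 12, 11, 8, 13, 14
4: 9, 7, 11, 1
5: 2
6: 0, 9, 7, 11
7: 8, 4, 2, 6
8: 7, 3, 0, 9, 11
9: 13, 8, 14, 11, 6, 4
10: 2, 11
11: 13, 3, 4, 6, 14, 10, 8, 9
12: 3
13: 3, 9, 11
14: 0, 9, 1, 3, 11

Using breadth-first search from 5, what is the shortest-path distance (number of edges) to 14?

4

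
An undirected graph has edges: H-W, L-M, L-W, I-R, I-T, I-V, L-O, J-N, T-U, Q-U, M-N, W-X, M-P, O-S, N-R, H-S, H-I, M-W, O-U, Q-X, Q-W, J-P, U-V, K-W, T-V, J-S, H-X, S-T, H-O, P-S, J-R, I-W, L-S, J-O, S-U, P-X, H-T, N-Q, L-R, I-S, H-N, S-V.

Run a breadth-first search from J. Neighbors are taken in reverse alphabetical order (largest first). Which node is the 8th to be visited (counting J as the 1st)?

U

Visit J; enqueue S, R, P, O, N → queue [S, R, P, O, N]
Visit S; enqueue V, U, T, L, I, H → queue [R, P, O, N, V, U, T, L, I, H]
Visit R → queue [P, O, N, V, U, T, L, I, H]
Visit P; enqueue X, M → queue [O, N, V, U, T, L, I, H, X, M]
Visit O → queue [N, V, U, T, L, I, H, X, M]
Visit N; enqueue Q → queue [V, U, T, L, I, H, X, M, Q]
Visit V → queue [U, T, L, I, H, X, M, Q]
Visit U → queue [T, L, I, H, X, M, Q]
Visit T → queue [L, I, H, X, M, Q]
Visit L; enqueue W → queue [I, H, X, M, Q, W]
Visit I → queue [H, X, M, Q, W]
Visit H → queue [X, M, Q, W]
Visit X → queue [M, Q, W]
Visit M → queue [Q, W]
Visit Q → queue [W]
Visit W; enqueue K → queue [K]
Visit K → queue []

Visit order: J, S, R, P, O, N, V, U, T, L, I, H, X, M, Q, W, K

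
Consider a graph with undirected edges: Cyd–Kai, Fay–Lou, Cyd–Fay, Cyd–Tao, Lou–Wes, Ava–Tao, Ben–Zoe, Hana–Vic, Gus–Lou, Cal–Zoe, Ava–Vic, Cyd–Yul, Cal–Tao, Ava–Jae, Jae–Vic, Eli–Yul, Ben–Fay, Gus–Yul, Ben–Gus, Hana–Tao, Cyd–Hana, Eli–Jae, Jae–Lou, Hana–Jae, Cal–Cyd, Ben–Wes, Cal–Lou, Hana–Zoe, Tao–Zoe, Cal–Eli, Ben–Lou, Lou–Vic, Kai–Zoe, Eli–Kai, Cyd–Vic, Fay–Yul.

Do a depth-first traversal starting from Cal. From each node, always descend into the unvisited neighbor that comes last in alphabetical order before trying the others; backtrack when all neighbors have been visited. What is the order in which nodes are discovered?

Cal Zoe Tao Hana Vic Lou Wes Ben Gus Yul Fay Cyd Kai Eli Jae Ava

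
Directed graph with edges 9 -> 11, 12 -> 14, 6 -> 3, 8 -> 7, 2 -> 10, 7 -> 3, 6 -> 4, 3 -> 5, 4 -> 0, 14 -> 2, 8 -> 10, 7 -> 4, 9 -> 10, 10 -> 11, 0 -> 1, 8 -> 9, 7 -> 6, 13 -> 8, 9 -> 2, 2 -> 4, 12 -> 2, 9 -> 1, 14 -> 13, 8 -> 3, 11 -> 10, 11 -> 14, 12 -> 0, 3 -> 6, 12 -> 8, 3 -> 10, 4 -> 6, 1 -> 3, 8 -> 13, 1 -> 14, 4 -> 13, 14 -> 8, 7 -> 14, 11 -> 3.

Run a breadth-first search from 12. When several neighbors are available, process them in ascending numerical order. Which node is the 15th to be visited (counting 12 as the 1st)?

5

Visit 12; enqueue 0, 2, 8, 14 → queue [0, 2, 8, 14]
Visit 0; enqueue 1 → queue [2, 8, 14, 1]
Visit 2; enqueue 4, 10 → queue [8, 14, 1, 4, 10]
Visit 8; enqueue 3, 7, 9, 13 → queue [14, 1, 4, 10, 3, 7, 9, 13]
Visit 14 → queue [1, 4, 10, 3, 7, 9, 13]
Visit 1 → queue [4, 10, 3, 7, 9, 13]
Visit 4; enqueue 6 → queue [10, 3, 7, 9, 13, 6]
Visit 10; enqueue 11 → queue [3, 7, 9, 13, 6, 11]
Visit 3; enqueue 5 → queue [7, 9, 13, 6, 11, 5]
Visit 7 → queue [9, 13, 6, 11, 5]
Visit 9 → queue [13, 6, 11, 5]
Visit 13 → queue [6, 11, 5]
Visit 6 → queue [11, 5]
Visit 11 → queue [5]
Visit 5 → queue []

Visit order: 12, 0, 2, 8, 14, 1, 4, 10, 3, 7, 9, 13, 6, 11, 5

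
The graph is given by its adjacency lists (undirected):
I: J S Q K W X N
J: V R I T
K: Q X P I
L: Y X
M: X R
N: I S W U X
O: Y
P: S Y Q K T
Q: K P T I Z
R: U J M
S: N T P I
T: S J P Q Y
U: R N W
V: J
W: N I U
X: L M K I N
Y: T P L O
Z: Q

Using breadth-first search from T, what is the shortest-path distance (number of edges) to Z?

2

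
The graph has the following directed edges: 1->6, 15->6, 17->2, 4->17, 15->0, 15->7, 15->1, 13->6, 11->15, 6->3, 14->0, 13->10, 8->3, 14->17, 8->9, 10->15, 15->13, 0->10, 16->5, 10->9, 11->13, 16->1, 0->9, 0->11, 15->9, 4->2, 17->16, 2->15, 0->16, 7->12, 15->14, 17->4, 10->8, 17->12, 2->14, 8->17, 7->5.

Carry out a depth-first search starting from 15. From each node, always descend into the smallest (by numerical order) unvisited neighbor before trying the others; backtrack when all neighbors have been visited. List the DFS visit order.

15, 0, 9, 10, 8, 3, 17, 2, 14, 4, 12, 16, 1, 6, 5, 11, 13, 7

Visit 15
15 → 0
0 → 9
0 → 10
10 → 8
8 → 3
8 → 17
17 → 2
2 → 14
17 → 4
17 → 12
17 → 16
16 → 1
1 → 6
16 → 5
0 → 11
11 → 13
15 → 7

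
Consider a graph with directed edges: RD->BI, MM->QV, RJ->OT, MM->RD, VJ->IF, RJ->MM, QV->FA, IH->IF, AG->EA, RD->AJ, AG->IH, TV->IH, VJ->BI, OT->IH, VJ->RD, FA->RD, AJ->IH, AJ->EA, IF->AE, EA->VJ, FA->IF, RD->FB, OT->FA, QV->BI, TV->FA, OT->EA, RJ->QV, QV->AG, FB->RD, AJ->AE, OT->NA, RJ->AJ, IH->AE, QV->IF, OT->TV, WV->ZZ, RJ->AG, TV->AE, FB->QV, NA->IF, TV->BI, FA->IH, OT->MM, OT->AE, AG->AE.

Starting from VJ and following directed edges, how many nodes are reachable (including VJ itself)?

BFS from VJ visits: VJ, BI, IF, RD, AE, AJ, FB, EA, IH, QV, AG, FA
Reachable nodes: 12 of 19 total.

12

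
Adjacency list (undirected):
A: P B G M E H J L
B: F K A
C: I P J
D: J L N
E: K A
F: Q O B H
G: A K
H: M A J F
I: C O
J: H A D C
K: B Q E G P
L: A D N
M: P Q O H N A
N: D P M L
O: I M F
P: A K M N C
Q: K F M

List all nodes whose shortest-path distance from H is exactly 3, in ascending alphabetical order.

Level 0: H
Level 1: A, F, J, M
Level 2: B, C, D, E, G, L, N, O, P, Q
Level 3: I, K

I, K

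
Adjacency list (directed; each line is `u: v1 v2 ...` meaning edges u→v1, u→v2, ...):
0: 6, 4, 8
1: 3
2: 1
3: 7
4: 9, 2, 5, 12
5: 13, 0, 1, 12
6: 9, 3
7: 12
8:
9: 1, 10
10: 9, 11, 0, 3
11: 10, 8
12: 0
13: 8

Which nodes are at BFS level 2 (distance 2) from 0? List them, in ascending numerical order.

2, 3, 5, 9, 12

Level 0: 0
Level 1: 4, 6, 8
Level 2: 2, 3, 5, 9, 12
Level 3: 1, 7, 10, 13
Level 4: 11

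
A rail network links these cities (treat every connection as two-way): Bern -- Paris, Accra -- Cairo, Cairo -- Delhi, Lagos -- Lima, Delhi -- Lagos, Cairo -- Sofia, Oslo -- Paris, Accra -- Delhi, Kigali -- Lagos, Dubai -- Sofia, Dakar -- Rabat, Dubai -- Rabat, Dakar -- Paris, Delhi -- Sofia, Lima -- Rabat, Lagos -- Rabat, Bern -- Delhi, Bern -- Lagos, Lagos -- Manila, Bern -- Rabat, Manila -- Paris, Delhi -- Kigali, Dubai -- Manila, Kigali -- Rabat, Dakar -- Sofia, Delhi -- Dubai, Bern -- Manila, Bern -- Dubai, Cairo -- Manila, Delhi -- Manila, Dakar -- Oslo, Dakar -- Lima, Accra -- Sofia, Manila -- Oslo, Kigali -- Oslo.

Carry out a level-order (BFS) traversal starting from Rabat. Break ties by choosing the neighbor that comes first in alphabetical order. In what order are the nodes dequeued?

Visit Rabat; enqueue Bern, Dakar, Dubai, Kigali, Lagos, Lima → queue [Bern, Dakar, Dubai, Kigali, Lagos, Lima]
Visit Bern; enqueue Delhi, Manila, Paris → queue [Dakar, Dubai, Kigali, Lagos, Lima, Delhi, Manila, Paris]
Visit Dakar; enqueue Oslo, Sofia → queue [Dubai, Kigali, Lagos, Lima, Delhi, Manila, Paris, Oslo, Sofia]
Visit Dubai → queue [Kigali, Lagos, Lima, Delhi, Manila, Paris, Oslo, Sofia]
Visit Kigali → queue [Lagos, Lima, Delhi, Manila, Paris, Oslo, Sofia]
Visit Lagos → queue [Lima, Delhi, Manila, Paris, Oslo, Sofia]
Visit Lima → queue [Delhi, Manila, Paris, Oslo, Sofia]
Visit Delhi; enqueue Accra, Cairo → queue [Manila, Paris, Oslo, Sofia, Accra, Cairo]
Visit Manila → queue [Paris, Oslo, Sofia, Accra, Cairo]
Visit Paris → queue [Oslo, Sofia, Accra, Cairo]
Visit Oslo → queue [Sofia, Accra, Cairo]
Visit Sofia → queue [Accra, Cairo]
Visit Accra → queue [Cairo]
Visit Cairo → queue []

Rabat, Bern, Dakar, Dubai, Kigali, Lagos, Lima, Delhi, Manila, Paris, Oslo, Sofia, Accra, Cairo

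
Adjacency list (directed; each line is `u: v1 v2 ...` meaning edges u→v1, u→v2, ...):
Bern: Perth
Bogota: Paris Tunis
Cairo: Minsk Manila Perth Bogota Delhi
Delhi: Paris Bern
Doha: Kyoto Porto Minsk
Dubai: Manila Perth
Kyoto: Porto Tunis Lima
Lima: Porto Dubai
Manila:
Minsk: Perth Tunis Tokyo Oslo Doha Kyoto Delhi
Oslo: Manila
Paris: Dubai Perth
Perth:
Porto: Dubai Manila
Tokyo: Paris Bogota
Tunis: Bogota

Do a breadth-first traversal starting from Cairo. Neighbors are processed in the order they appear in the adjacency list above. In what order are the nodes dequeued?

Cairo → Minsk → Manila → Perth → Bogota → Delhi → Tunis → Tokyo → Oslo → Doha → Kyoto → Paris → Bern → Porto → Lima → Dubai

Visit Cairo; enqueue Minsk, Manila, Perth, Bogota, Delhi → queue [Minsk, Manila, Perth, Bogota, Delhi]
Visit Minsk; enqueue Tunis, Tokyo, Oslo, Doha, Kyoto → queue [Manila, Perth, Bogota, Delhi, Tunis, Tokyo, Oslo, Doha, Kyoto]
Visit Manila → queue [Perth, Bogota, Delhi, Tunis, Tokyo, Oslo, Doha, Kyoto]
Visit Perth → queue [Bogota, Delhi, Tunis, Tokyo, Oslo, Doha, Kyoto]
Visit Bogota; enqueue Paris → queue [Delhi, Tunis, Tokyo, Oslo, Doha, Kyoto, Paris]
Visit Delhi; enqueue Bern → queue [Tunis, Tokyo, Oslo, Doha, Kyoto, Paris, Bern]
Visit Tunis → queue [Tokyo, Oslo, Doha, Kyoto, Paris, Bern]
Visit Tokyo → queue [Oslo, Doha, Kyoto, Paris, Bern]
Visit Oslo → queue [Doha, Kyoto, Paris, Bern]
Visit Doha; enqueue Porto → queue [Kyoto, Paris, Bern, Porto]
Visit Kyoto; enqueue Lima → queue [Paris, Bern, Porto, Lima]
Visit Paris; enqueue Dubai → queue [Bern, Porto, Lima, Dubai]
Visit Bern → queue [Porto, Lima, Dubai]
Visit Porto → queue [Lima, Dubai]
Visit Lima → queue [Dubai]
Visit Dubai → queue []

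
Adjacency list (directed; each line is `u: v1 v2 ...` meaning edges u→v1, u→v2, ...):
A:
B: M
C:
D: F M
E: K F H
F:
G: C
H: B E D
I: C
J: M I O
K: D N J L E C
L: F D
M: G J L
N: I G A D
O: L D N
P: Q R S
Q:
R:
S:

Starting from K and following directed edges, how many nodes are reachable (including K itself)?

15

BFS from K visits: K, D, N, J, L, E, C, F, M, I, G, A, O, H, B
Reachable nodes: 15 of 19 total.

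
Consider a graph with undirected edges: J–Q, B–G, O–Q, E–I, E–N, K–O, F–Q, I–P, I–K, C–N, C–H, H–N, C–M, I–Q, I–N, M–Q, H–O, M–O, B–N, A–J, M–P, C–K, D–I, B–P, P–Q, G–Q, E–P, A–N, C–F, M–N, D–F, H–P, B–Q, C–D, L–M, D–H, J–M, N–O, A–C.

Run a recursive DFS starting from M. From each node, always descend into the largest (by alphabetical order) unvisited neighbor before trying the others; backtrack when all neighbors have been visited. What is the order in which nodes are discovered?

Visit M
M → Q
Q → P
P → I
I → N
N → O
O → K
K → C
C → H
H → D
D → F
C → A
A → J
N → E
N → B
B → G
M → L

M, Q, P, I, N, O, K, C, H, D, F, A, J, E, B, G, L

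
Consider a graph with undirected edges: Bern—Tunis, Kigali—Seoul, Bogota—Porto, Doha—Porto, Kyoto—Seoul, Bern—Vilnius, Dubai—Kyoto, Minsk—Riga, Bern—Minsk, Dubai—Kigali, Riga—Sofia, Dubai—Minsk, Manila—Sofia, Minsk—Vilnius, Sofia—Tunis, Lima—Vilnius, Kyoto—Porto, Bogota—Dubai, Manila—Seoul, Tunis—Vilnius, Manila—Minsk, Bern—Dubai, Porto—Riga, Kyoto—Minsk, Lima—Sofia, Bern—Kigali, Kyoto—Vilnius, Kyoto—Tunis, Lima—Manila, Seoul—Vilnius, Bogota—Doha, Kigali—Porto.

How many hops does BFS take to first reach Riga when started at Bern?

2

Level 0: Bern
Level 1: Dubai, Kigali, Minsk, Tunis, Vilnius
Level 2: Bogota, Kyoto, Lima, Manila, Porto, Riga, Seoul, Sofia
Level 3: Doha
Riga first appears at level 2.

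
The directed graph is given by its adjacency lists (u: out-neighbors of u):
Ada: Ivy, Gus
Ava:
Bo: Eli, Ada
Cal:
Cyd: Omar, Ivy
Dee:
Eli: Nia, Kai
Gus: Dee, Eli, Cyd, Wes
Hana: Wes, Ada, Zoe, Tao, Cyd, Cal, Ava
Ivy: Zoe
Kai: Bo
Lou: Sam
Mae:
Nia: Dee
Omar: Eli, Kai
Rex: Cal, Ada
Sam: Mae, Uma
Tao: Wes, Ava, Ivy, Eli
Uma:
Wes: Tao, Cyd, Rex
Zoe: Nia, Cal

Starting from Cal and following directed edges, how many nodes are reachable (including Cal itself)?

1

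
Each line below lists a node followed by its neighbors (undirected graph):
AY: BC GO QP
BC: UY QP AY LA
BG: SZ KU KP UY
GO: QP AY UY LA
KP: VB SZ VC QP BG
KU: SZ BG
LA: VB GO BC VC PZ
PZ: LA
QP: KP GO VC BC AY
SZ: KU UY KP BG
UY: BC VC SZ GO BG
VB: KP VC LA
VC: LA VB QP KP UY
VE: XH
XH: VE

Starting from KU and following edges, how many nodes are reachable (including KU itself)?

BFS from KU visits: KU, SZ, BG, UY, KP, VC, GO, BC, VB, QP, LA, AY, PZ
Reachable nodes: 13 of 15 total.

13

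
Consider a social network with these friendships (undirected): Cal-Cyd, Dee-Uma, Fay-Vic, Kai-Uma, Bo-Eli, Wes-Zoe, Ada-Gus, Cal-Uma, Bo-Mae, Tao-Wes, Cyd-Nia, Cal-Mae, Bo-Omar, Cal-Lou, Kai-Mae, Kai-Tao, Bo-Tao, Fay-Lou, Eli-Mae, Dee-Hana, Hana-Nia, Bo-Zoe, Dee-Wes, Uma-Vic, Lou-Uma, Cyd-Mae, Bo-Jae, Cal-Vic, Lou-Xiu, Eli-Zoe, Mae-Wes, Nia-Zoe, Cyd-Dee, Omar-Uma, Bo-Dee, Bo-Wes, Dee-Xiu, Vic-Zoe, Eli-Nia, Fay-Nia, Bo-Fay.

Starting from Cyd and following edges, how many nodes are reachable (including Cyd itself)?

BFS from Cyd visits: Cyd, Cal, Dee, Mae, Nia, Lou, Uma, Vic, Bo, Hana, Wes, Xiu, Eli, Kai, Fay, Zoe, Omar, Jae, Tao
Reachable nodes: 19 of 21 total.

19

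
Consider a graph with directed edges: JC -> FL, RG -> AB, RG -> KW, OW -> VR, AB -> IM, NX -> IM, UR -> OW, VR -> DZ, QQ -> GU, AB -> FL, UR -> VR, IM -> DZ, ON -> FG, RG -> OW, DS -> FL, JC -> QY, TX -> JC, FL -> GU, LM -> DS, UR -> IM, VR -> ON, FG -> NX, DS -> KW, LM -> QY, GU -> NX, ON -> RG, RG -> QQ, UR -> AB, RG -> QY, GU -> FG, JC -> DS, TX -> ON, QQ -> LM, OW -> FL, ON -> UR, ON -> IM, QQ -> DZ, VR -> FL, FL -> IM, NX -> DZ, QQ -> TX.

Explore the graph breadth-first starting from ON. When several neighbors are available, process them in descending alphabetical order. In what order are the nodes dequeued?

Visit ON; enqueue UR, RG, IM, FG → queue [UR, RG, IM, FG]
Visit UR; enqueue VR, OW, AB → queue [RG, IM, FG, VR, OW, AB]
Visit RG; enqueue QY, QQ, KW → queue [IM, FG, VR, OW, AB, QY, QQ, KW]
Visit IM; enqueue DZ → queue [FG, VR, OW, AB, QY, QQ, KW, DZ]
Visit FG; enqueue NX → queue [VR, OW, AB, QY, QQ, KW, DZ, NX]
Visit VR; enqueue FL → queue [OW, AB, QY, QQ, KW, DZ, NX, FL]
Visit OW → queue [AB, QY, QQ, KW, DZ, NX, FL]
Visit AB → queue [QY, QQ, KW, DZ, NX, FL]
Visit QY → queue [QQ, KW, DZ, NX, FL]
Visit QQ; enqueue TX, LM, GU → queue [KW, DZ, NX, FL, TX, LM, GU]
Visit KW → queue [DZ, NX, FL, TX, LM, GU]
Visit DZ → queue [NX, FL, TX, LM, GU]
Visit NX → queue [FL, TX, LM, GU]
Visit FL → queue [TX, LM, GU]
Visit TX; enqueue JC → queue [LM, GU, JC]
Visit LM; enqueue DS → queue [GU, JC, DS]
Visit GU → queue [JC, DS]
Visit JC → queue [DS]
Visit DS → queue []

ON → UR → RG → IM → FG → VR → OW → AB → QY → QQ → KW → DZ → NX → FL → TX → LM → GU → JC → DS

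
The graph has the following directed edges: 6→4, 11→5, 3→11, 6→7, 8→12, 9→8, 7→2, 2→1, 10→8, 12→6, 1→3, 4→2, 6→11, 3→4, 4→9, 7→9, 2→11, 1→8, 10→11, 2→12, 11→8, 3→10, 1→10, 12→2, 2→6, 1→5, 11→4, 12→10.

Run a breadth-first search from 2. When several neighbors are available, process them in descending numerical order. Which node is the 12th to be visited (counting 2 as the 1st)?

9

Visit 2; enqueue 12, 11, 6, 1 → queue [12, 11, 6, 1]
Visit 12; enqueue 10 → queue [11, 6, 1, 10]
Visit 11; enqueue 8, 5, 4 → queue [6, 1, 10, 8, 5, 4]
Visit 6; enqueue 7 → queue [1, 10, 8, 5, 4, 7]
Visit 1; enqueue 3 → queue [10, 8, 5, 4, 7, 3]
Visit 10 → queue [8, 5, 4, 7, 3]
Visit 8 → queue [5, 4, 7, 3]
Visit 5 → queue [4, 7, 3]
Visit 4; enqueue 9 → queue [7, 3, 9]
Visit 7 → queue [3, 9]
Visit 3 → queue [9]
Visit 9 → queue []

Visit order: 2, 12, 11, 6, 1, 10, 8, 5, 4, 7, 3, 9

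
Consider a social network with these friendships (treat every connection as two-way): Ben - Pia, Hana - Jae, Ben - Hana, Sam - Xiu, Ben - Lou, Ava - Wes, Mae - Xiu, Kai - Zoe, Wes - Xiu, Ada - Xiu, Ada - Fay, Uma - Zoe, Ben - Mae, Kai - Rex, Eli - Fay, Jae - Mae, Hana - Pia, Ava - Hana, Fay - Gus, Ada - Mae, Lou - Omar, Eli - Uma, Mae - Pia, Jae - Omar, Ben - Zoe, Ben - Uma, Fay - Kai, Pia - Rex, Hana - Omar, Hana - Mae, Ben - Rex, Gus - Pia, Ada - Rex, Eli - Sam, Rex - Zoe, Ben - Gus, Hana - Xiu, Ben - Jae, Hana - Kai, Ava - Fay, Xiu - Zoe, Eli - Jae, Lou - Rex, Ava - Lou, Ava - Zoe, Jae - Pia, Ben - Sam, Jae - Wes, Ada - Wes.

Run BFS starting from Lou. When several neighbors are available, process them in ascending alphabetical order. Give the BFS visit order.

Visit Lou; enqueue Ava, Ben, Omar, Rex → queue [Ava, Ben, Omar, Rex]
Visit Ava; enqueue Fay, Hana, Wes, Zoe → queue [Ben, Omar, Rex, Fay, Hana, Wes, Zoe]
Visit Ben; enqueue Gus, Jae, Mae, Pia, Sam, Uma → queue [Omar, Rex, Fay, Hana, Wes, Zoe, Gus, Jae, Mae, Pia, Sam, Uma]
Visit Omar → queue [Rex, Fay, Hana, Wes, Zoe, Gus, Jae, Mae, Pia, Sam, Uma]
Visit Rex; enqueue Ada, Kai → queue [Fay, Hana, Wes, Zoe, Gus, Jae, Mae, Pia, Sam, Uma, Ada, Kai]
Visit Fay; enqueue Eli → queue [Hana, Wes, Zoe, Gus, Jae, Mae, Pia, Sam, Uma, Ada, Kai, Eli]
Visit Hana; enqueue Xiu → queue [Wes, Zoe, Gus, Jae, Mae, Pia, Sam, Uma, Ada, Kai, Eli, Xiu]
Visit Wes → queue [Zoe, Gus, Jae, Mae, Pia, Sam, Uma, Ada, Kai, Eli, Xiu]
Visit Zoe → queue [Gus, Jae, Mae, Pia, Sam, Uma, Ada, Kai, Eli, Xiu]
Visit Gus → queue [Jae, Mae, Pia, Sam, Uma, Ada, Kai, Eli, Xiu]
Visit Jae → queue [Mae, Pia, Sam, Uma, Ada, Kai, Eli, Xiu]
Visit Mae → queue [Pia, Sam, Uma, Ada, Kai, Eli, Xiu]
Visit Pia → queue [Sam, Uma, Ada, Kai, Eli, Xiu]
Visit Sam → queue [Uma, Ada, Kai, Eli, Xiu]
Visit Uma → queue [Ada, Kai, Eli, Xiu]
Visit Ada → queue [Kai, Eli, Xiu]
Visit Kai → queue [Eli, Xiu]
Visit Eli → queue [Xiu]
Visit Xiu → queue []

Lou, Ava, Ben, Omar, Rex, Fay, Hana, Wes, Zoe, Gus, Jae, Mae, Pia, Sam, Uma, Ada, Kai, Eli, Xiu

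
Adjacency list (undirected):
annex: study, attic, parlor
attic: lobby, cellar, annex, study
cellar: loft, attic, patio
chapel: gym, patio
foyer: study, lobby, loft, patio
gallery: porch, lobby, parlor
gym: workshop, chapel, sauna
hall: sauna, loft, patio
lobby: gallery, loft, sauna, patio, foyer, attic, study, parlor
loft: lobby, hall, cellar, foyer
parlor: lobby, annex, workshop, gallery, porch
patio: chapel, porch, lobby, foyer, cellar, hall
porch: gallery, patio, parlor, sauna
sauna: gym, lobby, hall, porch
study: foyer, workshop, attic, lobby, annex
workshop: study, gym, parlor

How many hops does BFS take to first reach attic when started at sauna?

2

Level 0: sauna
Level 1: gym, hall, lobby, porch
Level 2: attic, chapel, foyer, gallery, loft, parlor, patio, study, workshop
Level 3: annex, cellar
attic first appears at level 2.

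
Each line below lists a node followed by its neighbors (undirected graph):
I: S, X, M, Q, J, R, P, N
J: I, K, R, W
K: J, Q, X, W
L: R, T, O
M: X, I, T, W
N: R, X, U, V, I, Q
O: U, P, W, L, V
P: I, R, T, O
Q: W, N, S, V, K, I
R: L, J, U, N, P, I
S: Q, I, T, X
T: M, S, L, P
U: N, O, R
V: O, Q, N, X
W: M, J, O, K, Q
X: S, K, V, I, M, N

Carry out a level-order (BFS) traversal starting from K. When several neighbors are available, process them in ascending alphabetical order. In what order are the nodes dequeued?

K J Q W X I R N S V M O P L U T

Visit K; enqueue J, Q, W, X → queue [J, Q, W, X]
Visit J; enqueue I, R → queue [Q, W, X, I, R]
Visit Q; enqueue N, S, V → queue [W, X, I, R, N, S, V]
Visit W; enqueue M, O → queue [X, I, R, N, S, V, M, O]
Visit X → queue [I, R, N, S, V, M, O]
Visit I; enqueue P → queue [R, N, S, V, M, O, P]
Visit R; enqueue L, U → queue [N, S, V, M, O, P, L, U]
Visit N → queue [S, V, M, O, P, L, U]
Visit S; enqueue T → queue [V, M, O, P, L, U, T]
Visit V → queue [M, O, P, L, U, T]
Visit M → queue [O, P, L, U, T]
Visit O → queue [P, L, U, T]
Visit P → queue [L, U, T]
Visit L → queue [U, T]
Visit U → queue [T]
Visit T → queue []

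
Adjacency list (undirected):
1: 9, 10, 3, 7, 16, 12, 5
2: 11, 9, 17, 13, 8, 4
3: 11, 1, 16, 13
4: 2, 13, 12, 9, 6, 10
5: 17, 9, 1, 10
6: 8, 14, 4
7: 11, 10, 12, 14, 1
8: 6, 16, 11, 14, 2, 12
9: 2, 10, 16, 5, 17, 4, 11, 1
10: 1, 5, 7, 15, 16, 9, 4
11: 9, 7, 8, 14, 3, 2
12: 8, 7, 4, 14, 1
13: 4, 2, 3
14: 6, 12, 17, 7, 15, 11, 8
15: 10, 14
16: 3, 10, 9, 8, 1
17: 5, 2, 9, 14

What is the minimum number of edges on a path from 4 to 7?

Level 0: 4
Level 1: 2, 6, 9, 10, 12, 13
Level 2: 1, 3, 5, 7, 8, 11, 14, 15, 16, 17
7 first appears at level 2.

2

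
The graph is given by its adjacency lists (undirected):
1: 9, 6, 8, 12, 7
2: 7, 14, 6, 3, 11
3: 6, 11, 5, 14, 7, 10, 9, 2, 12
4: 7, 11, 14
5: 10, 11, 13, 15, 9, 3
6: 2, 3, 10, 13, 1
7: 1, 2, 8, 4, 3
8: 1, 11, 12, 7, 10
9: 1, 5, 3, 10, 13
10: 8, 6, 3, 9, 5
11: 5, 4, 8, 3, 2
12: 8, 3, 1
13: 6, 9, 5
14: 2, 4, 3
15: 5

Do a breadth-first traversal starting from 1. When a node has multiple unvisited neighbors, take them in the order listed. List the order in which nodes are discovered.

Visit 1; enqueue 9, 6, 8, 12, 7 → queue [9, 6, 8, 12, 7]
Visit 9; enqueue 5, 3, 10, 13 → queue [6, 8, 12, 7, 5, 3, 10, 13]
Visit 6; enqueue 2 → queue [8, 12, 7, 5, 3, 10, 13, 2]
Visit 8; enqueue 11 → queue [12, 7, 5, 3, 10, 13, 2, 11]
Visit 12 → queue [7, 5, 3, 10, 13, 2, 11]
Visit 7; enqueue 4 → queue [5, 3, 10, 13, 2, 11, 4]
Visit 5; enqueue 15 → queue [3, 10, 13, 2, 11, 4, 15]
Visit 3; enqueue 14 → queue [10, 13, 2, 11, 4, 15, 14]
Visit 10 → queue [13, 2, 11, 4, 15, 14]
Visit 13 → queue [2, 11, 4, 15, 14]
Visit 2 → queue [11, 4, 15, 14]
Visit 11 → queue [4, 15, 14]
Visit 4 → queue [15, 14]
Visit 15 → queue [14]
Visit 14 → queue []

1, 9, 6, 8, 12, 7, 5, 3, 10, 13, 2, 11, 4, 15, 14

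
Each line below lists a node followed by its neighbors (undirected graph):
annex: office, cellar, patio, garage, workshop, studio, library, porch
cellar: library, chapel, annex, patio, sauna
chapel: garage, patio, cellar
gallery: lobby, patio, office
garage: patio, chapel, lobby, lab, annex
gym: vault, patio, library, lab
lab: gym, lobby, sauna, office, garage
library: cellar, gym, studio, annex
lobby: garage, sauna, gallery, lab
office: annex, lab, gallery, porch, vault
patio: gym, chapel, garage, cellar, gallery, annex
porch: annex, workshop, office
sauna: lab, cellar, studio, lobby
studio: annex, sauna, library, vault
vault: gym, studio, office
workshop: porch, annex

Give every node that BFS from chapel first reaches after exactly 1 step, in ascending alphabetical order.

cellar, garage, patio

Level 0: chapel
Level 1: cellar, garage, patio
Level 2: annex, gallery, gym, lab, library, lobby, sauna
Level 3: office, porch, studio, vault, workshop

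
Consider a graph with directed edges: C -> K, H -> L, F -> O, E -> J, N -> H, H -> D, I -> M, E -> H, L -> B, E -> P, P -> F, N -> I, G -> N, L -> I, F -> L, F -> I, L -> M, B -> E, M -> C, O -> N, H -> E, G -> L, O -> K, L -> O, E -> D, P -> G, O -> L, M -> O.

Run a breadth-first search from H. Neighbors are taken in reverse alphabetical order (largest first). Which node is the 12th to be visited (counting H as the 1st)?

Visit H; enqueue L, E, D → queue [L, E, D]
Visit L; enqueue O, M, I, B → queue [E, D, O, M, I, B]
Visit E; enqueue P, J → queue [D, O, M, I, B, P, J]
Visit D → queue [O, M, I, B, P, J]
Visit O; enqueue N, K → queue [M, I, B, P, J, N, K]
Visit M; enqueue C → queue [I, B, P, J, N, K, C]
Visit I → queue [B, P, J, N, K, C]
Visit B → queue [P, J, N, K, C]
Visit P; enqueue G, F → queue [J, N, K, C, G, F]
Visit J → queue [N, K, C, G, F]
Visit N → queue [K, C, G, F]
Visit K → queue [C, G, F]
Visit C → queue [G, F]
Visit G → queue [F]
Visit F → queue []

Visit order: H, L, E, D, O, M, I, B, P, J, N, K, C, G, F

K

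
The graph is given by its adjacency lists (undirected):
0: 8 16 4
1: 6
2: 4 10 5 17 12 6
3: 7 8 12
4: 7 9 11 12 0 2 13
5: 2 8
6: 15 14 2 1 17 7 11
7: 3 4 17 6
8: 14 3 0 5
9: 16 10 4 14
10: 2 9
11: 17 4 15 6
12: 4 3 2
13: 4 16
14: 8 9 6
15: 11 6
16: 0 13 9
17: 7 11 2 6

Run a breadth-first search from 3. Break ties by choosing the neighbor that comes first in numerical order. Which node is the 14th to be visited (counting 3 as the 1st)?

13

Visit 3; enqueue 7, 8, 12 → queue [7, 8, 12]
Visit 7; enqueue 4, 6, 17 → queue [8, 12, 4, 6, 17]
Visit 8; enqueue 0, 5, 14 → queue [12, 4, 6, 17, 0, 5, 14]
Visit 12; enqueue 2 → queue [4, 6, 17, 0, 5, 14, 2]
Visit 4; enqueue 9, 11, 13 → queue [6, 17, 0, 5, 14, 2, 9, 11, 13]
Visit 6; enqueue 1, 15 → queue [17, 0, 5, 14, 2, 9, 11, 13, 1, 15]
Visit 17 → queue [0, 5, 14, 2, 9, 11, 13, 1, 15]
Visit 0; enqueue 16 → queue [5, 14, 2, 9, 11, 13, 1, 15, 16]
Visit 5 → queue [14, 2, 9, 11, 13, 1, 15, 16]
Visit 14 → queue [2, 9, 11, 13, 1, 15, 16]
Visit 2; enqueue 10 → queue [9, 11, 13, 1, 15, 16, 10]
Visit 9 → queue [11, 13, 1, 15, 16, 10]
Visit 11 → queue [13, 1, 15, 16, 10]
Visit 13 → queue [1, 15, 16, 10]
Visit 1 → queue [15, 16, 10]
Visit 15 → queue [16, 10]
Visit 16 → queue [10]
Visit 10 → queue []

Visit order: 3, 7, 8, 12, 4, 6, 17, 0, 5, 14, 2, 9, 11, 13, 1, 15, 16, 10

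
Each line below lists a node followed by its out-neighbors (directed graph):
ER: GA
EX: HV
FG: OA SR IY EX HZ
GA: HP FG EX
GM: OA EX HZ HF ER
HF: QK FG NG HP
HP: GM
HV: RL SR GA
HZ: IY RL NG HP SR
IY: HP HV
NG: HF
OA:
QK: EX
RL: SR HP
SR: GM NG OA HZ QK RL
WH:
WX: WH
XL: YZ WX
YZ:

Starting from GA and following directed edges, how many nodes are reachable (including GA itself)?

15

BFS from GA visits: GA, EX, FG, HP, HV, HZ, IY, OA, SR, GM, RL, NG, QK, ER, HF
Reachable nodes: 15 of 19 total.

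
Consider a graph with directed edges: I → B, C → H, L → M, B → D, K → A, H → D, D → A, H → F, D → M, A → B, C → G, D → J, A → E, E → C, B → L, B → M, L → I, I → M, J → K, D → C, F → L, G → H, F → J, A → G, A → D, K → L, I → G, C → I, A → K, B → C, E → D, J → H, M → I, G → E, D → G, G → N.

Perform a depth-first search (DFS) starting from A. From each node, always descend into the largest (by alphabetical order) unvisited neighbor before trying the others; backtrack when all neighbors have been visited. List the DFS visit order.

Visit A
A → K
K → L
L → M
M → I
I → G
G → N
G → H
H → F
F → J
H → D
D → C
G → E
I → B

A -> K -> L -> M -> I -> G -> N -> H -> F -> J -> D -> C -> E -> B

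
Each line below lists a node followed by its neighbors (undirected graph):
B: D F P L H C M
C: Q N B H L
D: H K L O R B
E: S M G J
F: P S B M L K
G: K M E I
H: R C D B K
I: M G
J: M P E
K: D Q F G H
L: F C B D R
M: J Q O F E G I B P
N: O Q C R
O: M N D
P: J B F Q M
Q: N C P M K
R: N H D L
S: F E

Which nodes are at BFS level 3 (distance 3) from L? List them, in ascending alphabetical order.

E, G, I, J

Level 0: L
Level 1: B, C, D, F, R
Level 2: H, K, M, N, O, P, Q, S
Level 3: E, G, I, J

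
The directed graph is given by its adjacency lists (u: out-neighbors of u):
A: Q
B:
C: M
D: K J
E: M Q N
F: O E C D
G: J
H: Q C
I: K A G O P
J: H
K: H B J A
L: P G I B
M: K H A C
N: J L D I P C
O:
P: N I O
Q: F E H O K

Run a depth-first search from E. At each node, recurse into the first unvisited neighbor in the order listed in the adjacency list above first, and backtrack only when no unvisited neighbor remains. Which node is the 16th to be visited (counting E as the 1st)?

I

Visit E
E → M
M → K
K → H
H → Q
Q → F
F → O
F → C
F → D
D → J
K → B
K → A
E → N
N → L
L → P
P → I
I → G

Visit order: E, M, K, H, Q, F, O, C, D, J, B, A, N, L, P, I, G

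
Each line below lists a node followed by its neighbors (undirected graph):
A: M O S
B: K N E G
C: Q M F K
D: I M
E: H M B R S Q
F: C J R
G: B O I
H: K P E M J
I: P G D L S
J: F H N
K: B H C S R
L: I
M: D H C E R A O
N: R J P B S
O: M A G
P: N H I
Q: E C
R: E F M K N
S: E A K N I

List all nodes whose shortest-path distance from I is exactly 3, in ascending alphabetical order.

Level 0: I
Level 1: D, G, L, P, S
Level 2: A, B, E, H, K, M, N, O
Level 3: C, J, Q, R
Level 4: F

C, J, Q, R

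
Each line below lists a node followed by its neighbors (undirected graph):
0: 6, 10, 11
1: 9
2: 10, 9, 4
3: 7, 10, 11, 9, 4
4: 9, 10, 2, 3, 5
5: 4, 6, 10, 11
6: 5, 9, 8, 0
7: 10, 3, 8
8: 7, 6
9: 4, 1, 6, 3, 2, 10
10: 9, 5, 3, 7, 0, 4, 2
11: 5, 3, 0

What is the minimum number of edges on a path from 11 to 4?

Level 0: 11
Level 1: 0, 3, 5
Level 2: 4, 6, 7, 9, 10
Level 3: 1, 2, 8
4 first appears at level 2.

2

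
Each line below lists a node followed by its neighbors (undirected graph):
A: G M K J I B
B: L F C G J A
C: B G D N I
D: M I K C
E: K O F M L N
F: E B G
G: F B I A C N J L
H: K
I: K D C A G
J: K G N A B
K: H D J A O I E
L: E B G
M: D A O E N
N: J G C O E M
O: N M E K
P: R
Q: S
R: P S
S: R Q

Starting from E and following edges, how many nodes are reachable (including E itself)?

BFS from E visits: E, F, K, L, M, N, O, B, G, A, D, H, I, J, C
Reachable nodes: 15 of 19 total.

15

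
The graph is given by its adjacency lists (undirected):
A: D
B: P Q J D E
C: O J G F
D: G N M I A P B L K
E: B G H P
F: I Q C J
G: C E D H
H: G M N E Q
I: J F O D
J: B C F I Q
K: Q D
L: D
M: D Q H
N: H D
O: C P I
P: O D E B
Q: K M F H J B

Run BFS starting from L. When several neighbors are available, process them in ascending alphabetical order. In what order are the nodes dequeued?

L -> D -> A -> B -> G -> I -> K -> M -> N -> P -> E -> J -> Q -> C -> H -> F -> O

Visit L; enqueue D → queue [D]
Visit D; enqueue A, B, G, I, K, M, N, P → queue [A, B, G, I, K, M, N, P]
Visit A → queue [B, G, I, K, M, N, P]
Visit B; enqueue E, J, Q → queue [G, I, K, M, N, P, E, J, Q]
Visit G; enqueue C, H → queue [I, K, M, N, P, E, J, Q, C, H]
Visit I; enqueue F, O → queue [K, M, N, P, E, J, Q, C, H, F, O]
Visit K → queue [M, N, P, E, J, Q, C, H, F, O]
Visit M → queue [N, P, E, J, Q, C, H, F, O]
Visit N → queue [P, E, J, Q, C, H, F, O]
Visit P → queue [E, J, Q, C, H, F, O]
Visit E → queue [J, Q, C, H, F, O]
Visit J → queue [Q, C, H, F, O]
Visit Q → queue [C, H, F, O]
Visit C → queue [H, F, O]
Visit H → queue [F, O]
Visit F → queue [O]
Visit O → queue []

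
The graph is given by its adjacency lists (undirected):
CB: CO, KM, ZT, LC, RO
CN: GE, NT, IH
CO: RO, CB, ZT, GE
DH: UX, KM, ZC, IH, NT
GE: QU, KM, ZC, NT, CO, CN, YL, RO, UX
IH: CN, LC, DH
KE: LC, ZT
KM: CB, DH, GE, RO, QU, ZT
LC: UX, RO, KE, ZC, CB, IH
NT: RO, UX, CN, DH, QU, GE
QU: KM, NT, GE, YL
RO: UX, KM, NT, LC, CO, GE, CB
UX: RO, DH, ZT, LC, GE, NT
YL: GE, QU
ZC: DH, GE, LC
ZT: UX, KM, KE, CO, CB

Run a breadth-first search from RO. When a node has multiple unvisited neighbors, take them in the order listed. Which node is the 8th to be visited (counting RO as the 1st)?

CB

Visit RO; enqueue UX, KM, NT, LC, CO, GE, CB → queue [UX, KM, NT, LC, CO, GE, CB]
Visit UX; enqueue DH, ZT → queue [KM, NT, LC, CO, GE, CB, DH, ZT]
Visit KM; enqueue QU → queue [NT, LC, CO, GE, CB, DH, ZT, QU]
Visit NT; enqueue CN → queue [LC, CO, GE, CB, DH, ZT, QU, CN]
Visit LC; enqueue KE, ZC, IH → queue [CO, GE, CB, DH, ZT, QU, CN, KE, ZC, IH]
Visit CO → queue [GE, CB, DH, ZT, QU, CN, KE, ZC, IH]
Visit GE; enqueue YL → queue [CB, DH, ZT, QU, CN, KE, ZC, IH, YL]
Visit CB → queue [DH, ZT, QU, CN, KE, ZC, IH, YL]
Visit DH → queue [ZT, QU, CN, KE, ZC, IH, YL]
Visit ZT → queue [QU, CN, KE, ZC, IH, YL]
Visit QU → queue [CN, KE, ZC, IH, YL]
Visit CN → queue [KE, ZC, IH, YL]
Visit KE → queue [ZC, IH, YL]
Visit ZC → queue [IH, YL]
Visit IH → queue [YL]
Visit YL → queue []

Visit order: RO, UX, KM, NT, LC, CO, GE, CB, DH, ZT, QU, CN, KE, ZC, IH, YL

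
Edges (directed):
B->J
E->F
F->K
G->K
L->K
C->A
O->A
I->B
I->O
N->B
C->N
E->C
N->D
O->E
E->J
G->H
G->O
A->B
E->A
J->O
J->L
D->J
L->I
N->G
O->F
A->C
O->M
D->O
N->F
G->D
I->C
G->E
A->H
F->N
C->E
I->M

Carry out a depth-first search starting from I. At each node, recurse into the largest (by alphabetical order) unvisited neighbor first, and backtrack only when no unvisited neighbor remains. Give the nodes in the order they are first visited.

I, O, M, F, N, G, K, H, E, J, L, C, A, B, D

Visit I
I → O
O → M
O → F
F → N
N → G
G → K
G → H
G → E
E → J
J → L
E → C
C → A
A → B
G → D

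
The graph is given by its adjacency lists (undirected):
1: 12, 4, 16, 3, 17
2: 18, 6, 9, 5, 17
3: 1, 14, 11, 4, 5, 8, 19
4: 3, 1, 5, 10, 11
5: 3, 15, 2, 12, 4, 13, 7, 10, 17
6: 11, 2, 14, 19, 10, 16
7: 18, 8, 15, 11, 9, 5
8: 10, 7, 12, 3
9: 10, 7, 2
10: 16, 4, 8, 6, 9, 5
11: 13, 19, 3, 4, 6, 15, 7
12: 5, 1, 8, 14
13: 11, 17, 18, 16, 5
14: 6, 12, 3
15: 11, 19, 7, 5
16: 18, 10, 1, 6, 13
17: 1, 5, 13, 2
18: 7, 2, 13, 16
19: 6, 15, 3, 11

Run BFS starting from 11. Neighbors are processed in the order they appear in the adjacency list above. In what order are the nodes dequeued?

11, 13, 19, 3, 4, 6, 15, 7, 17, 18, 16, 5, 1, 14, 8, 10, 2, 9, 12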